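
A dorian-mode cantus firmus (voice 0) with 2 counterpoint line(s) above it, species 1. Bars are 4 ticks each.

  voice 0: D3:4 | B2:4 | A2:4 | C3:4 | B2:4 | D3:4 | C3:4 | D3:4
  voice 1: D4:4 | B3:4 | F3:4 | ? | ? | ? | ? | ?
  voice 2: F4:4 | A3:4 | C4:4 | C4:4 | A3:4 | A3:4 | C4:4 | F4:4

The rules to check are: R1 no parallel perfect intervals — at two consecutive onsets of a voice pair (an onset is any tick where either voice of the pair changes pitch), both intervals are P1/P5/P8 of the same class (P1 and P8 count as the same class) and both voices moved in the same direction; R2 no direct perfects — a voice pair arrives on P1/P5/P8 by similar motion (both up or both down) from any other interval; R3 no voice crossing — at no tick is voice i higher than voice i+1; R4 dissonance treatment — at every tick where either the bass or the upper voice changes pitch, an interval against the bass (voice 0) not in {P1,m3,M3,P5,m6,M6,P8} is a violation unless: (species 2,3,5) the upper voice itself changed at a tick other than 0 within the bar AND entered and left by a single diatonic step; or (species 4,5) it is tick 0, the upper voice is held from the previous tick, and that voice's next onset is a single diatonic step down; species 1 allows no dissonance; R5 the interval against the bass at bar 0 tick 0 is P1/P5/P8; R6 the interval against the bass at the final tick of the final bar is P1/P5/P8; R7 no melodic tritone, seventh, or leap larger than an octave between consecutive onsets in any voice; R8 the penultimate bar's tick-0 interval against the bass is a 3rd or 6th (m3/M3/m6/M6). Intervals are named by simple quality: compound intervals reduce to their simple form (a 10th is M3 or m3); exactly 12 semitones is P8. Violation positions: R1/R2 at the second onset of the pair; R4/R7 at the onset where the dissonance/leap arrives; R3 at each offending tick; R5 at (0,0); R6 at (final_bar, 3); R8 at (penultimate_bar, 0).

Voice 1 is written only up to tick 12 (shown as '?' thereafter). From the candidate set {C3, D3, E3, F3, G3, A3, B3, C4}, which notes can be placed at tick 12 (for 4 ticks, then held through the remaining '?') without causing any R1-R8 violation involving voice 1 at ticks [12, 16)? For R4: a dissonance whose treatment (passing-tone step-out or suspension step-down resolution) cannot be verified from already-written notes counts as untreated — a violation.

{A3, C3, E3}

C3: legal
D3: violates R4
E3: legal
F3: violates R4
G3: violates R2
A3: legal
B3: violates R4,R7
C4: violates R2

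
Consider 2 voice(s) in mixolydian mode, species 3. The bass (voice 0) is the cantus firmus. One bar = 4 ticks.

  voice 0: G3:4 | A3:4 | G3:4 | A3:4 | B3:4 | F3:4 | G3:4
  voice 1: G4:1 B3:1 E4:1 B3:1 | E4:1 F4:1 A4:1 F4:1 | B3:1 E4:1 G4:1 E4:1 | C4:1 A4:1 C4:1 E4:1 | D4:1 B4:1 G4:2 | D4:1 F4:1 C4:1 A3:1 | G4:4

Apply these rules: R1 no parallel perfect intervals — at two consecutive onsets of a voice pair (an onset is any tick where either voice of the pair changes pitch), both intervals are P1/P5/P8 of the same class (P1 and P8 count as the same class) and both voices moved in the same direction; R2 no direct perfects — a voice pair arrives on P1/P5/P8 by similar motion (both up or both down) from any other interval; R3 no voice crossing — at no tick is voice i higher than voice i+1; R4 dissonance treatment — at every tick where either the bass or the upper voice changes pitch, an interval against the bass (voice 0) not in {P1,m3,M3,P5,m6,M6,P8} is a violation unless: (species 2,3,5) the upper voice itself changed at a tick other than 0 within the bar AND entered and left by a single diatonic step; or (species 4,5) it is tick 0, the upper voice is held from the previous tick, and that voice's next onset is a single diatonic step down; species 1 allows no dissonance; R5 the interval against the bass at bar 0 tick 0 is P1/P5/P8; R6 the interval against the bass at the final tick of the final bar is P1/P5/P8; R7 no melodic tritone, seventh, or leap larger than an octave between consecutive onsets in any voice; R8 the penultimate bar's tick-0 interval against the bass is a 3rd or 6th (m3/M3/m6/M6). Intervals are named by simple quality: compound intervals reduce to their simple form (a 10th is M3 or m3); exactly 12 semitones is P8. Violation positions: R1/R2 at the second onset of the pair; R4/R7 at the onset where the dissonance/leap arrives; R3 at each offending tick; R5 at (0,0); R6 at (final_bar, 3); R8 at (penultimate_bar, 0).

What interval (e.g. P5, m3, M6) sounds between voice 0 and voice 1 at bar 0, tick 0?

voice 0=G3 voice 1=G4 -> P8

P8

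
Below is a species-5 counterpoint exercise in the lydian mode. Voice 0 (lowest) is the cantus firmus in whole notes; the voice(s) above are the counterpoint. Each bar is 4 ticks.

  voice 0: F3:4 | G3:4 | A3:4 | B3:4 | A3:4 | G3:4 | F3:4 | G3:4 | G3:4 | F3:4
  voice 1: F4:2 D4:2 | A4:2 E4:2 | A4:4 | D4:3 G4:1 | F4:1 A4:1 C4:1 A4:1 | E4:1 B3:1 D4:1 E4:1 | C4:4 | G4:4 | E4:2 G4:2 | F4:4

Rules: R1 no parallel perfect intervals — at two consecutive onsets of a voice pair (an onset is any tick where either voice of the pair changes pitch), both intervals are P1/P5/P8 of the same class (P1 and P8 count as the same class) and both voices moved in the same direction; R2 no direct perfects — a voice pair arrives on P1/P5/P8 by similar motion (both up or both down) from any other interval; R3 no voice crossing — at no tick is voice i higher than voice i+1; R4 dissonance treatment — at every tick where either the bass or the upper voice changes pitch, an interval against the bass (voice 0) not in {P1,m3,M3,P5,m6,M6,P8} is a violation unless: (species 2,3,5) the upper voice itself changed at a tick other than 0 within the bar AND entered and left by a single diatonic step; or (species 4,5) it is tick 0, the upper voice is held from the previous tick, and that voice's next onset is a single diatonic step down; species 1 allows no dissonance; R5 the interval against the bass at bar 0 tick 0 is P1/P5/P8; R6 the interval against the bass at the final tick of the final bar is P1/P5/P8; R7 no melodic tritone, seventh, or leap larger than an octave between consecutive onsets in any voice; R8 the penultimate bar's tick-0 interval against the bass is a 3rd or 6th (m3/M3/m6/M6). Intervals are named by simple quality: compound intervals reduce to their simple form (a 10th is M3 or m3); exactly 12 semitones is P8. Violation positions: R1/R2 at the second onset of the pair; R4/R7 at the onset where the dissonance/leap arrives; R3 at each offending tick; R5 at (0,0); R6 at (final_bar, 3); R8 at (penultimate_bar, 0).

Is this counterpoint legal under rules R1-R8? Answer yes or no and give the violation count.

bar 0: v0=F3 v1=F4 (P8)
bar 1: v0=G3 v1=A4 (M2)
bar 2: v0=A3 v1=A4 (P8)
bar 3: v0=B3 v1=D4 (m3)
bar 4: v0=A3 v1=F4 (m6)
bar 5: v0=G3 v1=E4 (M6)
bar 6: v0=F3 v1=C4 (P5)
bar 7: v0=G3 v1=G4 (P8)
bar 8: v0=G3 v1=E4 (M6)
bar 9: v0=F3 v1=F4 (P8)
  R4 @ bar1.0: G3/A4 M2 untreated
  R2 @ bar2.0: G3/E4 M6 -> A3/A4 P8 similar
  R2 @ bar6.0: G3/E4 M6 -> F3/C4 P5 similar
  R2 @ bar7.0: F3/C4 P5 -> G3/G4 P8 similar
  R1 @ bar9.0: G3/G4 P8 -> F3/F4 P8 similar

No (5 violations)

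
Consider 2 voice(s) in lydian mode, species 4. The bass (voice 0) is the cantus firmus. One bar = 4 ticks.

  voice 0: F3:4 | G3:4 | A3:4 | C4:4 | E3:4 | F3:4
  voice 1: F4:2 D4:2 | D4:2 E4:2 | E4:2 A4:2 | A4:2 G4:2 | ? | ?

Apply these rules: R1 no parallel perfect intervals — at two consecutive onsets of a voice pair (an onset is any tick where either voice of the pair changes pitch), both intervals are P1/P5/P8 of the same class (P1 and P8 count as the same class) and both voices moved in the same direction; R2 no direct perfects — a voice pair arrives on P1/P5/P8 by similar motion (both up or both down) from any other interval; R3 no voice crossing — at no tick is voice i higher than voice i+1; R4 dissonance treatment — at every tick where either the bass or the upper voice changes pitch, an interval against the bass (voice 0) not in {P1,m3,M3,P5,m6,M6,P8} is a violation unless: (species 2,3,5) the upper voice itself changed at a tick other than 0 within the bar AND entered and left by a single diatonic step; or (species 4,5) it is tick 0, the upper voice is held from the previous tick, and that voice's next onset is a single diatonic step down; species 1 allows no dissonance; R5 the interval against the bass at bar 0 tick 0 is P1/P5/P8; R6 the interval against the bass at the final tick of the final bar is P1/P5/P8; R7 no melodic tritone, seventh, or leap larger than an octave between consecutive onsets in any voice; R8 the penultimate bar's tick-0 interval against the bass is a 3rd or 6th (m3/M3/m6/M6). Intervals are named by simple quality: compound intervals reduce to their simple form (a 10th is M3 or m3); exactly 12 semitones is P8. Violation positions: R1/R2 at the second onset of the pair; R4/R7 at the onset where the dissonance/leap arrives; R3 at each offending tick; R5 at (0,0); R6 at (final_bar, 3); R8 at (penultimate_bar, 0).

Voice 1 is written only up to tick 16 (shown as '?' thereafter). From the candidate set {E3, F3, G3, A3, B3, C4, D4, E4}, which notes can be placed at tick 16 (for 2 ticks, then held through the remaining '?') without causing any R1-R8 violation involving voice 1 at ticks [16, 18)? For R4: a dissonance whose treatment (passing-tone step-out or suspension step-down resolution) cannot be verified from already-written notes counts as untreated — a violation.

E3: violates R2,R7,R8
F3: violates R4,R7,R8
G3: legal
A3: violates R4,R7,R8
B3: violates R1,R8
C4: legal
D4: violates R4,R8
E4: violates R2,R8

{C4, G3}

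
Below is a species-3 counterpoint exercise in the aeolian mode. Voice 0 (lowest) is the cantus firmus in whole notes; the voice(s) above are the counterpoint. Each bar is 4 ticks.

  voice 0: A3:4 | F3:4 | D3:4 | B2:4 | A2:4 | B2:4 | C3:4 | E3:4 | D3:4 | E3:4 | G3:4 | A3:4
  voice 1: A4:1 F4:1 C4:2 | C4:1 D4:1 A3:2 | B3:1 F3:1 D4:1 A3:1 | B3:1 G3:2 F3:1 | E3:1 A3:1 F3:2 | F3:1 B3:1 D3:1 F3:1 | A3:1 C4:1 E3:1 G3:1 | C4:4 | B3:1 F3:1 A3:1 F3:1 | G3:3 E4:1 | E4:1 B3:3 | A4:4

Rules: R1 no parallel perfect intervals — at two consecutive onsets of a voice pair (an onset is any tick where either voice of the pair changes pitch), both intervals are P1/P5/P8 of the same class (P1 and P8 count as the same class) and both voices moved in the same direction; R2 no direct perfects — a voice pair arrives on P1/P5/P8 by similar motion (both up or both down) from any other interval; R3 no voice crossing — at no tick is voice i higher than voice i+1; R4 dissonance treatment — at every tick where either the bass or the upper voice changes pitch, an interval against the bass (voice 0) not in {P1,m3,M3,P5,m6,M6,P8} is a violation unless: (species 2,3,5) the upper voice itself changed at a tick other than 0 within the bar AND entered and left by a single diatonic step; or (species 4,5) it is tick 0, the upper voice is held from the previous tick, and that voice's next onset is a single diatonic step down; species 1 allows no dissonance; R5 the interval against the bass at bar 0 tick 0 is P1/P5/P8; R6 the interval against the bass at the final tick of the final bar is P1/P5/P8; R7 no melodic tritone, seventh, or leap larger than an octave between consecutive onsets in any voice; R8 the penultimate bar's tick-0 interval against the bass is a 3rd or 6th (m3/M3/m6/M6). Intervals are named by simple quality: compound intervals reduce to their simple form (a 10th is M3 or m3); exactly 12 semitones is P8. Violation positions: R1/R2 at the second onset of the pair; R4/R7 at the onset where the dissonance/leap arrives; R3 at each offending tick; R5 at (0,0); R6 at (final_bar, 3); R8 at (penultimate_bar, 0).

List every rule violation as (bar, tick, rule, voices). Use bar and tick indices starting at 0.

bar 0: v0=A3 v1=A4 downbeat P8
bar 1: v0=F3 v1=C4 downbeat P5
bar 2: v0=D3 v1=B3 downbeat M6
bar 3: v0=B2 v1=B3 downbeat P8
bar 4: v0=A2 v1=E3 downbeat P5
bar 5: v0=B2 v1=F3 downbeat TT
bar 6: v0=C3 v1=A3 downbeat M6
bar 7: v0=E3 v1=C4 downbeat m6
bar 8: v0=D3 v1=B3 downbeat M6
bar 9: v0=E3 v1=G3 downbeat m3
bar 10: v0=G3 v1=E4 downbeat M6
bar 11: v0=A3 v1=A4 downbeat P8
  -> R7 @ bar 2 tick 1 v(1,): B3->F3 leap 6st
  -> R2 @ bar 4 tick 0 v(0, 1): B2/F3 TT -> A2/E3 P5 similar
  -> R4 @ bar 5 tick 0 v(0, 1): B2/F3 TT untreated
  -> R7 @ bar 5 tick 1 v(1,): F3->B3 leap 6st
  -> R4 @ bar 5 tick 3 v(0, 1): B2/F3 TT untreated
  -> R7 @ bar 8 tick 1 v(1,): B3->F3 leap 6st
  -> R2 @ bar 11 tick 0 v(0, 1): G3/B3 M3 -> A3/A4 P8 similar
  -> R7 @ bar 11 tick 0 v(1,): B3->A4 leap 10st

(2, 1, R7, (1,))
(4, 0, R2, (0, 1))
(5, 0, R4, (0, 1))
(5, 1, R7, (1,))
(5, 3, R4, (0, 1))
(8, 1, R7, (1,))
(11, 0, R2, (0, 1))
(11, 0, R7, (1,))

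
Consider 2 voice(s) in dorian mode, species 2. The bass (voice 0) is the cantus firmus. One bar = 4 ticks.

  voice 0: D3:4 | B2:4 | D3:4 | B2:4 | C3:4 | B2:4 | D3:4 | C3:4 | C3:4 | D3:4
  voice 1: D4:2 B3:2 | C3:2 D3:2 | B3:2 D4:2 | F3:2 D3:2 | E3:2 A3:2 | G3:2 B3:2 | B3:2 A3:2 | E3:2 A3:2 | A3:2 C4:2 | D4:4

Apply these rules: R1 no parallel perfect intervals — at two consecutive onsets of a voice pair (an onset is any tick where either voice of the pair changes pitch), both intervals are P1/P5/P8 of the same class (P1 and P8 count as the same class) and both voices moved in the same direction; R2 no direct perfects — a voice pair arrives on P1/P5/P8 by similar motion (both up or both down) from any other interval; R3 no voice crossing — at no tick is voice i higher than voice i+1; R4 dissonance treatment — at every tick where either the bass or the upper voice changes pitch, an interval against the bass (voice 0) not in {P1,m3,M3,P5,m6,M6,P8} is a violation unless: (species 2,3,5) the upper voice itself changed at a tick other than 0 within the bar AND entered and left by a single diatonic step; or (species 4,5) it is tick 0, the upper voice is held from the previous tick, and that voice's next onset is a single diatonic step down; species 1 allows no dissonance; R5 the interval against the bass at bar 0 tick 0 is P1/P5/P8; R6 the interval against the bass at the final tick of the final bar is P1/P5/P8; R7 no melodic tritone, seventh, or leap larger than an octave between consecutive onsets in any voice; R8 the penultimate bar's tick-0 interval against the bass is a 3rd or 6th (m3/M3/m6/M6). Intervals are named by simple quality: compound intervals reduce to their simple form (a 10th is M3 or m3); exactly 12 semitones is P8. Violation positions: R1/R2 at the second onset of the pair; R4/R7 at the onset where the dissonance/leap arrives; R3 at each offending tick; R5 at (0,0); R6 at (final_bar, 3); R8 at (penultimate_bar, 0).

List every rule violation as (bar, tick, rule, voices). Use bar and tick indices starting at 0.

(1, 0, R4, (0, 1))
(1, 0, R7, (1,))
(3, 0, R4, (0, 1))
(9, 0, R1, (0, 1))

bar 0: v0=D3 v1=D4 downbeat P8
bar 1: v0=B2 v1=C3 downbeat m2
bar 2: v0=D3 v1=B3 downbeat M6
bar 3: v0=B2 v1=F3 downbeat TT
bar 4: v0=C3 v1=E3 downbeat M3
bar 5: v0=B2 v1=G3 downbeat m6
bar 6: v0=D3 v1=B3 downbeat M6
bar 7: v0=C3 v1=E3 downbeat M3
bar 8: v0=C3 v1=A3 downbeat M6
bar 9: v0=D3 v1=D4 downbeat P8
  -> R4 @ bar 1 tick 0 v(0, 1): B2/C3 m2 untreated
  -> R7 @ bar 1 tick 0 v(1,): B3->C3 leap 11st
  -> R4 @ bar 3 tick 0 v(0, 1): B2/F3 TT untreated
  -> R1 @ bar 9 tick 0 v(0, 1): C3/C4 P8 -> D3/D4 P8 similar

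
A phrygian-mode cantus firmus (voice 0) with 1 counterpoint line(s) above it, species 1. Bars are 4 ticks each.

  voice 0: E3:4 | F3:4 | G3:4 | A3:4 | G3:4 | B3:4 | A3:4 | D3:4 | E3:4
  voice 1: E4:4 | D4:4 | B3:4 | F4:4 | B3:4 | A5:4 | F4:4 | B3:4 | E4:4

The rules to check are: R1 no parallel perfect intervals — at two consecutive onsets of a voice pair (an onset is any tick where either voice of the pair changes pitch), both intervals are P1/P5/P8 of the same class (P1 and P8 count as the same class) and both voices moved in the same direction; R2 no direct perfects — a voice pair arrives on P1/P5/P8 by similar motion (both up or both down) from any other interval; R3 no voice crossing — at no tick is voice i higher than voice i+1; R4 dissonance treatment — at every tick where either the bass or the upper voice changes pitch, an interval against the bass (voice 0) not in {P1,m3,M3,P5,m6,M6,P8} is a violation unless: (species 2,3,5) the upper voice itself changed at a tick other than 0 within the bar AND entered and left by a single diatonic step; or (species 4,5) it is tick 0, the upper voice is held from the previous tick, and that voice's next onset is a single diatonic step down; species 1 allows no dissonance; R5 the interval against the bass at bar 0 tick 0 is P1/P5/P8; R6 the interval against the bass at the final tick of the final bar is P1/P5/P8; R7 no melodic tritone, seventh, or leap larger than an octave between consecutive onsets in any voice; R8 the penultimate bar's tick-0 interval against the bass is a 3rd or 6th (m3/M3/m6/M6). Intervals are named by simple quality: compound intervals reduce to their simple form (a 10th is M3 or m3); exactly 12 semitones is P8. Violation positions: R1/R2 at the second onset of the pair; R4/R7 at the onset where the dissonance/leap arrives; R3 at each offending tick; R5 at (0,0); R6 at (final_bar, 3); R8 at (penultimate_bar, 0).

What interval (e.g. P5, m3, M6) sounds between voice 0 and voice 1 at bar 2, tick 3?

voice 0=G3 voice 1=B3 -> M3

M3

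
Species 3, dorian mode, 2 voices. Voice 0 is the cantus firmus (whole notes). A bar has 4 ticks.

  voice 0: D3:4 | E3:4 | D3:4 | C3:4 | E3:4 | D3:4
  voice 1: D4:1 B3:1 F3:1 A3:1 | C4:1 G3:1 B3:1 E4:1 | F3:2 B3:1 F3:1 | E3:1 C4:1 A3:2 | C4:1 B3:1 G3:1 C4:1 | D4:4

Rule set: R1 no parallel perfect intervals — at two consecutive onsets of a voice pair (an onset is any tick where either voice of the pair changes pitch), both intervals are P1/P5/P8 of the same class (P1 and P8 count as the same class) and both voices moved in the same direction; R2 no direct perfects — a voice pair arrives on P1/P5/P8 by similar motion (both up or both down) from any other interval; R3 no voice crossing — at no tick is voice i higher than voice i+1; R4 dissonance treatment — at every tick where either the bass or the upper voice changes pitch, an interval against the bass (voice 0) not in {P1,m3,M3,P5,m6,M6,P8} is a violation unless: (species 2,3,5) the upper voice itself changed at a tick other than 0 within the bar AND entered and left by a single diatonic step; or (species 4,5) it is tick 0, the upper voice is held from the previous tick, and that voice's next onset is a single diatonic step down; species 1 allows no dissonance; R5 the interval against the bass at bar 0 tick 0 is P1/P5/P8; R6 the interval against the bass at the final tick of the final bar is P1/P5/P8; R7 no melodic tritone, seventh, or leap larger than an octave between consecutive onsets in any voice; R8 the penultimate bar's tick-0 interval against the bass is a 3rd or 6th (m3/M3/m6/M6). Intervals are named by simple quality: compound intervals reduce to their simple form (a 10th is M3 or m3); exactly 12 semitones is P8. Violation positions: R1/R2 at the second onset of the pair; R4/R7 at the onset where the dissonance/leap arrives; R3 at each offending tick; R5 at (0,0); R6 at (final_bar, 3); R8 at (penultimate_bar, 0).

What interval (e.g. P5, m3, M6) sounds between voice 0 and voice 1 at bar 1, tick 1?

m3

voice 0=E3 voice 1=G3 -> m3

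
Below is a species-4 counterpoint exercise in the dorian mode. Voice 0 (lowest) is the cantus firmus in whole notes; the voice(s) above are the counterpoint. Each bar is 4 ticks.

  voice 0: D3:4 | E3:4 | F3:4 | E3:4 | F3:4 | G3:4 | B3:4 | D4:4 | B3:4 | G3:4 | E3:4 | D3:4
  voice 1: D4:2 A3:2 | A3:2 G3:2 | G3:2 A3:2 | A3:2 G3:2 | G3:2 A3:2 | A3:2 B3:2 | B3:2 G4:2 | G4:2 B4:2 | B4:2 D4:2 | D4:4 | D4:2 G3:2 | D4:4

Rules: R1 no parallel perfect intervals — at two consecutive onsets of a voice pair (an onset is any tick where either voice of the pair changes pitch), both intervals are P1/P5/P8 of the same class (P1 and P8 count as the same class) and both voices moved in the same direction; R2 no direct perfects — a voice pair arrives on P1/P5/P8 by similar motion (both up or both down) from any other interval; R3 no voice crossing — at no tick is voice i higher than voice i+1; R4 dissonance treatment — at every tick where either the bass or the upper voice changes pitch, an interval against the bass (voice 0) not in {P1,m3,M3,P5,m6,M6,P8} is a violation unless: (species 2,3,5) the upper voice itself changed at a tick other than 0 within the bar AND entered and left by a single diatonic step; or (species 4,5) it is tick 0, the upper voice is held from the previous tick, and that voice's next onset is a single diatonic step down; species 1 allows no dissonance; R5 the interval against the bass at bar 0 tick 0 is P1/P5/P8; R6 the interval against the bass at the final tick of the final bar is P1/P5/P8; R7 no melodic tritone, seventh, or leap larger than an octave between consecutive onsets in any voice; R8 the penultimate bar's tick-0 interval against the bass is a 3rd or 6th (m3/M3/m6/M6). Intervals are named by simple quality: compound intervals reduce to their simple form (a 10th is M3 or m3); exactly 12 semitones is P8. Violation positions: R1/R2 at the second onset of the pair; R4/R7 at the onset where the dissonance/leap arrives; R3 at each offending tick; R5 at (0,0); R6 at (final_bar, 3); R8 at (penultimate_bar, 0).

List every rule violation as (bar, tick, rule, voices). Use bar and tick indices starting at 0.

bar 0: v0=D3 v1=D4 downbeat P8
bar 1: v0=E3 v1=A3 downbeat P4
bar 2: v0=F3 v1=G3 downbeat M2
bar 3: v0=E3 v1=A3 downbeat P4
bar 4: v0=F3 v1=G3 downbeat M2
bar 5: v0=G3 v1=A3 downbeat M2
bar 6: v0=B3 v1=B3 downbeat P1
bar 7: v0=D4 v1=G4 downbeat P4
bar 8: v0=B3 v1=B4 downbeat P8
bar 9: v0=G3 v1=D4 downbeat P5
bar 10: v0=E3 v1=D4 downbeat m7
bar 11: v0=D3 v1=D4 downbeat P8
  -> R4 @ bar 2 tick 0 v(0, 1): F3/G3 M2 untreated
  -> R4 @ bar 4 tick 0 v(0, 1): F3/G3 M2 untreated
  -> R4 @ bar 5 tick 0 v(0, 1): G3/A3 M2 untreated
  -> R4 @ bar 7 tick 0 v(0, 1): D4/G4 P4 untreated
  -> R4 @ bar 10 tick 0 v(0, 1): E3/D4 m7 untreated
  -> R8 @ bar 10 tick 0 v(0, 1): penult m7 not 3rd/6th

(2, 0, R4, (0, 1))
(4, 0, R4, (0, 1))
(5, 0, R4, (0, 1))
(7, 0, R4, (0, 1))
(10, 0, R4, (0, 1))
(10, 0, R8, (0, 1))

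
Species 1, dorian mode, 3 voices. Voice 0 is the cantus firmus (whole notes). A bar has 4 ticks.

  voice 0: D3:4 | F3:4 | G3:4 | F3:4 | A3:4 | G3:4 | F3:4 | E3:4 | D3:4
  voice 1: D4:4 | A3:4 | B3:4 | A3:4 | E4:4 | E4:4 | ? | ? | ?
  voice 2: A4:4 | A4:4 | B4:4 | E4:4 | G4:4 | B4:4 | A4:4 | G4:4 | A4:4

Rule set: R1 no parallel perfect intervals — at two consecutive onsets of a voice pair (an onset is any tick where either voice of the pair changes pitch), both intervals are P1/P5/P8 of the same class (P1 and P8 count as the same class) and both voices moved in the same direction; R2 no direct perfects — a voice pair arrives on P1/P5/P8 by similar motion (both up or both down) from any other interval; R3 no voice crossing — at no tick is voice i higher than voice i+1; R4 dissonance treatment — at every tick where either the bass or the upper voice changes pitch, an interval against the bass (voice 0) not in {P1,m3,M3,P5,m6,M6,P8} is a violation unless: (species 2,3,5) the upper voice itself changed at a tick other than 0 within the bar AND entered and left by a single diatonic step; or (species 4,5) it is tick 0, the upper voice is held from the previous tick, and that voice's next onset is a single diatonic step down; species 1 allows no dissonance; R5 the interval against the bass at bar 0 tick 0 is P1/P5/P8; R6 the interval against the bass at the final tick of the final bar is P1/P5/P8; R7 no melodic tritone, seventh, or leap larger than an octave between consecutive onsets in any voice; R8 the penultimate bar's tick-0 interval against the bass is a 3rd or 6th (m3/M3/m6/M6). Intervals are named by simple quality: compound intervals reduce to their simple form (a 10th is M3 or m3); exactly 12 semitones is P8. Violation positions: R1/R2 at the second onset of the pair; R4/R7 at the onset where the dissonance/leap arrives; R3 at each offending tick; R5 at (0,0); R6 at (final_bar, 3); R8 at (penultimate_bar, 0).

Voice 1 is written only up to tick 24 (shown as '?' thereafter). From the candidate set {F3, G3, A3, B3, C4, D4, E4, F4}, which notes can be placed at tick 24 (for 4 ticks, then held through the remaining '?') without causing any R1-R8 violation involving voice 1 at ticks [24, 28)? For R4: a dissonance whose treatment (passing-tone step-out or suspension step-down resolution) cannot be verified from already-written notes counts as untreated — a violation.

F3: violates R2,R7
G3: violates R4
A3: violates R2
B3: violates R4
C4: violates R2
D4: violates R1
E4: violates R4
F4: legal

{F4}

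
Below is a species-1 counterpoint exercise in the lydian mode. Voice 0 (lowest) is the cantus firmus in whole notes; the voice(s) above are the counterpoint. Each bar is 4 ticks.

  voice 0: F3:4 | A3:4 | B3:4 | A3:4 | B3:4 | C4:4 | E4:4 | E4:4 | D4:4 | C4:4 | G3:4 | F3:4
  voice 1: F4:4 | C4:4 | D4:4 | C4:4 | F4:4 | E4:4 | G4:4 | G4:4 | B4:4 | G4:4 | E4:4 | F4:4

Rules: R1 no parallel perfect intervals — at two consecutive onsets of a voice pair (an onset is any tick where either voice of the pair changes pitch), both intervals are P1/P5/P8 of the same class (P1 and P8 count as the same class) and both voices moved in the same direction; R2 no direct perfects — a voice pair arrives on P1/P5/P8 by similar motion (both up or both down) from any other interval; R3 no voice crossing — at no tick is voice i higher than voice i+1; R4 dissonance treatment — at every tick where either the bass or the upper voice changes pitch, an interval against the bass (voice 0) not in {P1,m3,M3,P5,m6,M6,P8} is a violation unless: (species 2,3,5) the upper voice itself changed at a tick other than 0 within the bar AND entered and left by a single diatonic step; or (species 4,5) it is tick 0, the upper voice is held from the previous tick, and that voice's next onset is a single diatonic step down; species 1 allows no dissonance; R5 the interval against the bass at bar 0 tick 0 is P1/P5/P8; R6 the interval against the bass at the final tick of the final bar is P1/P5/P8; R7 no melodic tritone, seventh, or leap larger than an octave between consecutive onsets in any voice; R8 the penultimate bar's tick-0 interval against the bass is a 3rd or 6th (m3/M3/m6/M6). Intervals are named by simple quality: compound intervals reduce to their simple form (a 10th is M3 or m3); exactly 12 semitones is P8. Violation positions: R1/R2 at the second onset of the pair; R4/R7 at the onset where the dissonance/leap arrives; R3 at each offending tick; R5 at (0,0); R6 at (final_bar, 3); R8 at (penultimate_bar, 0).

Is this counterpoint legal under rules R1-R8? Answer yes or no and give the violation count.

No (2 violations)

bar 0: v0=F3 v1=F4 (P8)
bar 1: v0=A3 v1=C4 (m3)
bar 2: v0=B3 v1=D4 (m3)
bar 3: v0=A3 v1=C4 (m3)
bar 4: v0=B3 v1=F4 (TT)
bar 5: v0=C4 v1=E4 (M3)
bar 6: v0=E4 v1=G4 (m3)
bar 7: v0=E4 v1=G4 (m3)
bar 8: v0=D4 v1=B4 (M6)
bar 9: v0=C4 v1=G4 (P5)
bar 10: v0=G3 v1=E4 (M6)
bar 11: v0=F3 v1=F4 (P8)
  R4 @ bar4.0: B3/F4 TT untreated
  R2 @ bar9.0: D4/B4 M6 -> C4/G4 P5 similar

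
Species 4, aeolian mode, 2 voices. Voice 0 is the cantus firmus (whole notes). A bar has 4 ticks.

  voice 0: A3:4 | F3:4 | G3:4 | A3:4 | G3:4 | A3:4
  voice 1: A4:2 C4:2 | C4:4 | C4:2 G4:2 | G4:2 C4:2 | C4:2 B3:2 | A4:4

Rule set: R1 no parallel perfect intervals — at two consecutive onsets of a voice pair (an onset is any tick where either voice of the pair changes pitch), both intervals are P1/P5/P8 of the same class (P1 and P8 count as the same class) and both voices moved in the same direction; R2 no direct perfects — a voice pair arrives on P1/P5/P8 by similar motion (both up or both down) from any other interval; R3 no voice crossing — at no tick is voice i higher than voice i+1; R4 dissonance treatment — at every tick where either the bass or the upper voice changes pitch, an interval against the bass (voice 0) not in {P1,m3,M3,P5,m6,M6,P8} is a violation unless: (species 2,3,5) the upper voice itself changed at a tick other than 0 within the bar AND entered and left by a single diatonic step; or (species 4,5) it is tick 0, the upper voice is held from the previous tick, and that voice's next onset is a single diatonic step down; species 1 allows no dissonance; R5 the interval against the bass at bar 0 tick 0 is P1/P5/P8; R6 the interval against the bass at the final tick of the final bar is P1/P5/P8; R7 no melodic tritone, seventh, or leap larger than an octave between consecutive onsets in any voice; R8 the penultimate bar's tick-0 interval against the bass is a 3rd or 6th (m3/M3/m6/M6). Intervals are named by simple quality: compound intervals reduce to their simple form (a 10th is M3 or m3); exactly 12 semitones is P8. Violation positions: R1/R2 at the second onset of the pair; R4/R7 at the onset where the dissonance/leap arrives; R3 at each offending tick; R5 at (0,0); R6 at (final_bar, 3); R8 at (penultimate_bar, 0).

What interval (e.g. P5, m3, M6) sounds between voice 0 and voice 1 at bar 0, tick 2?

m3

voice 0=A3 voice 1=C4 -> m3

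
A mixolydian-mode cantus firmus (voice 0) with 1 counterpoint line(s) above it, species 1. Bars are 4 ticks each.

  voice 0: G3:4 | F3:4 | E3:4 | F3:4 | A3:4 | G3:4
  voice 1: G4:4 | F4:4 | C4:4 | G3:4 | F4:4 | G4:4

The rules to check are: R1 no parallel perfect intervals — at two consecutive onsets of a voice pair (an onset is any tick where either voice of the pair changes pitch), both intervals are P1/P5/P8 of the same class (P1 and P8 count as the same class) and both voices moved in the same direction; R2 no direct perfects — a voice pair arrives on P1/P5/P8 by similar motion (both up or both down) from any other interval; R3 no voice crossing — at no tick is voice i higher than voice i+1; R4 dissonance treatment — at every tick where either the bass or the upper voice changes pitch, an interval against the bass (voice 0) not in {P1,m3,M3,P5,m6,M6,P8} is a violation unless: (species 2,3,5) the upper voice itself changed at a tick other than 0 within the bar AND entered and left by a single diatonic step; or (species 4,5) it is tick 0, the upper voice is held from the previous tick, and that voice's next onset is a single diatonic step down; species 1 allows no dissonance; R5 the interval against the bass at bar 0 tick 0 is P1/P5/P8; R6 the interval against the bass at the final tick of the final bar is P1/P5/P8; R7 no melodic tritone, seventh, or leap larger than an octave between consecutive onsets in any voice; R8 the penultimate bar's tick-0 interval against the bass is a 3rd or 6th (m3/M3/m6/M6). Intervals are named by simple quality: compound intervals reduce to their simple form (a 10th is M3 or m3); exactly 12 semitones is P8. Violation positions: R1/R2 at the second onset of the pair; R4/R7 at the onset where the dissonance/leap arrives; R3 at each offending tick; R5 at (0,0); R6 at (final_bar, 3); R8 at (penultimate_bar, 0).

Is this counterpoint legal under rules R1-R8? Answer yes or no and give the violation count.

bar 0: v0=G3 v1=G4 (P8)
bar 1: v0=F3 v1=F4 (P8)
bar 2: v0=E3 v1=C4 (m6)
bar 3: v0=F3 v1=G3 (M2)
bar 4: v0=A3 v1=F4 (m6)
bar 5: v0=G3 v1=G4 (P8)
  R1 @ bar1.0: G3/G4 P8 -> F3/F4 P8 similar
  R4 @ bar3.0: F3/G3 M2 untreated
  R7 @ bar4.0: G3->F4 leap 10st

No (3 violations)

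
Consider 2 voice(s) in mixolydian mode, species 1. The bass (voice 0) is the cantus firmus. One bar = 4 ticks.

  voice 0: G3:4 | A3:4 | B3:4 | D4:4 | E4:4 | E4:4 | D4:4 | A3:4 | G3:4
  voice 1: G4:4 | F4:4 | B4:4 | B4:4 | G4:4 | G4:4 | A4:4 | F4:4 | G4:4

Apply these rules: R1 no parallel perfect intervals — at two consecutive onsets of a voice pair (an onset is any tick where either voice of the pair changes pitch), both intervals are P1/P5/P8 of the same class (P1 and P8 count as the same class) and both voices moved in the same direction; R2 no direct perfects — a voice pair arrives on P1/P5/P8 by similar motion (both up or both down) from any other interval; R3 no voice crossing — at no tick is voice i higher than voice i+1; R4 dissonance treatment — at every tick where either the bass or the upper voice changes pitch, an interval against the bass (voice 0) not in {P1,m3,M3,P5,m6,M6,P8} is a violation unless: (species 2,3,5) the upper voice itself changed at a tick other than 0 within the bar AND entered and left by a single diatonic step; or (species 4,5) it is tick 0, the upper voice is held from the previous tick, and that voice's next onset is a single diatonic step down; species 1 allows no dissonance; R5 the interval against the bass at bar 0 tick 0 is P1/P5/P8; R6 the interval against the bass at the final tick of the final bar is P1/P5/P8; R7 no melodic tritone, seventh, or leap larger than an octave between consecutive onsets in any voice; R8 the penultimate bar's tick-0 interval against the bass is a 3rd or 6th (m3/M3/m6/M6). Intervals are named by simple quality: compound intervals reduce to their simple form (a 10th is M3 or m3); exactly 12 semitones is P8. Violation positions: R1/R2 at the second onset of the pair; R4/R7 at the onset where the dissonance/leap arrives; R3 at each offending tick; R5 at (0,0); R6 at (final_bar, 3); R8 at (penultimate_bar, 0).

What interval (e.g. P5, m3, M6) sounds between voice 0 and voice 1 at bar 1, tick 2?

m6

voice 0=A3 voice 1=F4 -> m6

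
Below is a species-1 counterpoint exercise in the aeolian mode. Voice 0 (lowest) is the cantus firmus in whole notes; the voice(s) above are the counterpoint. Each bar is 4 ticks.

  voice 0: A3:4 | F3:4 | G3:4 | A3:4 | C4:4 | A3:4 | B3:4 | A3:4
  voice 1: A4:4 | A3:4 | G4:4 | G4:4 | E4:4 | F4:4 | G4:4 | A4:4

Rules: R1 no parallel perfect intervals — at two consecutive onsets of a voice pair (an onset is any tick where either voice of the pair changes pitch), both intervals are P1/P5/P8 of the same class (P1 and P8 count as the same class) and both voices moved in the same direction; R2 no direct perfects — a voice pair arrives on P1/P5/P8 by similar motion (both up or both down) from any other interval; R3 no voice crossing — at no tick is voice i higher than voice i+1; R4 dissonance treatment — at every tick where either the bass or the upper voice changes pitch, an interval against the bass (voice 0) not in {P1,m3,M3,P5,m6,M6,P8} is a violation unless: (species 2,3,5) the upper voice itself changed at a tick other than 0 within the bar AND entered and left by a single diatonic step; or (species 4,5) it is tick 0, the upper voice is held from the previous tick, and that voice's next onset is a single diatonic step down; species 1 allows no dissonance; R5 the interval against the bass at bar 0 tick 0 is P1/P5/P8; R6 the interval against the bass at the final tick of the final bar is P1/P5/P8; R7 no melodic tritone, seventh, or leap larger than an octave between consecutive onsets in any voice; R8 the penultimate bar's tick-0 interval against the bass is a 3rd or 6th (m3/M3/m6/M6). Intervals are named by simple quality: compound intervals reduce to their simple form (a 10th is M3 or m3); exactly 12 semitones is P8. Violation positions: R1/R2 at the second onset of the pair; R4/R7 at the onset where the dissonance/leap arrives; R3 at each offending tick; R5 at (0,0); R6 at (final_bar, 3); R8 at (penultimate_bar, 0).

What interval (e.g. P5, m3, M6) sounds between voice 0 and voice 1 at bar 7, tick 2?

P8

voice 0=A3 voice 1=A4 -> P8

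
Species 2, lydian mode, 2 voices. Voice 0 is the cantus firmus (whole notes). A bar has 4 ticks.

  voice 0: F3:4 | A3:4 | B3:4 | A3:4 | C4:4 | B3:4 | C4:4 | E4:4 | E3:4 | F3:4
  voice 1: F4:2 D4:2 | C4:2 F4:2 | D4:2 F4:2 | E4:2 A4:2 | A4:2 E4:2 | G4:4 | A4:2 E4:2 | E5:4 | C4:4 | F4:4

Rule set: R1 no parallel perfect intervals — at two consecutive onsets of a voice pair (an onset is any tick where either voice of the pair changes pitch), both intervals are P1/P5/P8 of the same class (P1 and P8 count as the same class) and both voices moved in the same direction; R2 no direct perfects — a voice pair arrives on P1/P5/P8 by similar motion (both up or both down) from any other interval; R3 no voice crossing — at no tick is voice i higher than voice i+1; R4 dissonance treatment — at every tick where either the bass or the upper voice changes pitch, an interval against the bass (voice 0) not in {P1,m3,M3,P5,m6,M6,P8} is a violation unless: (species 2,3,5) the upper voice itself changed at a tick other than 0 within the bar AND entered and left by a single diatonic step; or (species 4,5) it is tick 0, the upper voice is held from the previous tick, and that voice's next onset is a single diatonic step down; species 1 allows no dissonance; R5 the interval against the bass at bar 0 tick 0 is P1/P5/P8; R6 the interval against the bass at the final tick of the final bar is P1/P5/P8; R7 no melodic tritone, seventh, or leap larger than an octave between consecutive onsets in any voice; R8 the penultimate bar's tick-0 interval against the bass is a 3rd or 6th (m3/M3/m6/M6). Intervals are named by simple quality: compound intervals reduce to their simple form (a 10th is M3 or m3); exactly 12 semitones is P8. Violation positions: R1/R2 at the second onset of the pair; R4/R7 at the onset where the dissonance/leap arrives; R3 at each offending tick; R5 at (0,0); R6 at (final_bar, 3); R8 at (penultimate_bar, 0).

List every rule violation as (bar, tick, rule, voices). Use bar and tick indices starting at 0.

bar 0: v0=F3 v1=F4 downbeat P8
bar 1: v0=A3 v1=C4 downbeat m3
bar 2: v0=B3 v1=D4 downbeat m3
bar 3: v0=A3 v1=E4 downbeat P5
bar 4: v0=C4 v1=A4 downbeat M6
bar 5: v0=B3 v1=G4 downbeat m6
bar 6: v0=C4 v1=A4 downbeat M6
bar 7: v0=E4 v1=E5 downbeat P8
bar 8: v0=E3 v1=C4 downbeat m6
bar 9: v0=F3 v1=F4 downbeat P8
  -> R4 @ bar 2 tick 2 v(0, 1): B3/F4 TT untreated
  -> R2 @ bar 3 tick 0 v(0, 1): B3/F4 TT -> A3/E4 P5 similar
  -> R2 @ bar 7 tick 0 v(0, 1): C4/E4 M3 -> E4/E5 P8 similar
  -> R7 @ bar 8 tick 0 v(1,): E5->C4 leap 16st
  -> R2 @ bar 9 tick 0 v(0, 1): E3/C4 m6 -> F3/F4 P8 similar

(2, 2, R4, (0, 1))
(3, 0, R2, (0, 1))
(7, 0, R2, (0, 1))
(8, 0, R7, (1,))
(9, 0, R2, (0, 1))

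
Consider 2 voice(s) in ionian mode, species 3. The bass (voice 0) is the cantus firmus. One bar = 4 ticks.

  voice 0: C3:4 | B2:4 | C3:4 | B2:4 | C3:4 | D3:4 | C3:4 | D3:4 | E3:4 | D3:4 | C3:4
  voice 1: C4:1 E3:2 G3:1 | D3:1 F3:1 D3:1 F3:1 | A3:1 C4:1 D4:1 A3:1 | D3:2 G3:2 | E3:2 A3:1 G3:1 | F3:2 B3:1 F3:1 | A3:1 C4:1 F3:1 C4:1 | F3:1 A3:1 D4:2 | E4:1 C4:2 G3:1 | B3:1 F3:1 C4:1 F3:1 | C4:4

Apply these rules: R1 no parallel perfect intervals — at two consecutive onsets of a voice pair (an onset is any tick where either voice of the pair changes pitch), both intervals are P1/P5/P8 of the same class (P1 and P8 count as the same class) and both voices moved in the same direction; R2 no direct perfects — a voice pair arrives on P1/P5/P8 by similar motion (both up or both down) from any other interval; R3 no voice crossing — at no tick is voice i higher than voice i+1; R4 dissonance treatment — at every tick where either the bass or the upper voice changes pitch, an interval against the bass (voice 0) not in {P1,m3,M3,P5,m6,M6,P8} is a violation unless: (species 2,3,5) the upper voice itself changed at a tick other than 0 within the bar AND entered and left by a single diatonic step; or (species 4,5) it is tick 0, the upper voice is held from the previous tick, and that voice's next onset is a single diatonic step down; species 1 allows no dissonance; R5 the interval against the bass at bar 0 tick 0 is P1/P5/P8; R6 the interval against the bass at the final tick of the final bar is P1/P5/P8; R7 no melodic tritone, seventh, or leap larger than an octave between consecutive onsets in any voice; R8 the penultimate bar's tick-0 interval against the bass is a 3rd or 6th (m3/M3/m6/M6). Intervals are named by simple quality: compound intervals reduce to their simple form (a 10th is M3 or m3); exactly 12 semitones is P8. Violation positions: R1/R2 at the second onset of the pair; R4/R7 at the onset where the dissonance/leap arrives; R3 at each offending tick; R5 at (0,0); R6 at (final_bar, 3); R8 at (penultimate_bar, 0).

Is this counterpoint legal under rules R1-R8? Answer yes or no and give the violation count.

No (9 violations)

bar 0: v0=C3 v1=C4 (P8)
bar 1: v0=B2 v1=D3 (m3)
bar 2: v0=C3 v1=A3 (M6)
bar 3: v0=B2 v1=D3 (m3)
bar 4: v0=C3 v1=E3 (M3)
bar 5: v0=D3 v1=F3 (m3)
bar 6: v0=C3 v1=A3 (M6)
bar 7: v0=D3 v1=F3 (m3)
bar 8: v0=E3 v1=E4 (P8)
bar 9: v0=D3 v1=B3 (M6)
bar 10: v0=C3 v1=C4 (P8)
  R4 @ bar1.1: B2/F3 TT untreated
  R4 @ bar1.3: B2/F3 TT untreated
  R4 @ bar2.2: C3/D4 M2 untreated
  R7 @ bar5.2: F3->B3 leap 6st
  R7 @ bar5.3: B3->F3 leap 6st
  R4 @ bar6.2: C3/F3 P4 untreated
  R1 @ bar8.0: D3/D4 P8 -> E3/E4 P8 similar
  R7 @ bar9.1: B3->F3 leap 6st
  R4 @ bar9.2: D3/C4 m7 untreated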